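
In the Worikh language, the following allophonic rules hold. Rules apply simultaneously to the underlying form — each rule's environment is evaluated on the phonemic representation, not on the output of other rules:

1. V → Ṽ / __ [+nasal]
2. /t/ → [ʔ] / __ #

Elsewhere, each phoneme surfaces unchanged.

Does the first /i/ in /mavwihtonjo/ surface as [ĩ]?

/i/ (between /w/ and /h/): rule 1 targets it, but not before a nasal consonant → unchanged [i].
The actual realization is [i], not [ĩ].

No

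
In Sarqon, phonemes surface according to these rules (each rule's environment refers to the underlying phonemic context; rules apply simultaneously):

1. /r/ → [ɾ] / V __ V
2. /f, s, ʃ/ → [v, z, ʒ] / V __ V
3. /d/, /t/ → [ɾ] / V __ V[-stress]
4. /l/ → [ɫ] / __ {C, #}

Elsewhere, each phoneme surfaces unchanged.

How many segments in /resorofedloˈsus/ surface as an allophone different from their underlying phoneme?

4

Segments that undergo a rule: /s/ → [z] (rule 2); /r/ → [ɾ] (rule 1); /f/ → [v] (rule 2); /s/ → [z] (rule 2).
All other segments surface unchanged.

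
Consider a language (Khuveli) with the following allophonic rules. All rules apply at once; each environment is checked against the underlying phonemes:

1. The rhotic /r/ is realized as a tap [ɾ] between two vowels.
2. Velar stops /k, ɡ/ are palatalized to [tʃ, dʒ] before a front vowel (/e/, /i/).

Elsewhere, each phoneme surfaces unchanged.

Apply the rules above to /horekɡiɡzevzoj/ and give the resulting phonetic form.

/h/ — not in any rule's target class → [h].
/o/ (between /h/ and /r/) is unaffected → [o].
/r/ (between /o/ and /e/): between two vowels, so rule 1 applies → [ɾ].
/e/ (between /r/ and /k/): no rule targets it → [e].
/k/ (between /e/ and /ɡ/) is in the target of rule 2 but the environment (before a front vowel) is not met → [k].
Rule 2 applies to /ɡ/ (between /k/ and /i/: before a front vowel) → [dʒ].
/i/ (between /ɡ/ and /ɡ/) is unaffected → [i].
/ɡ/ (between /i/ and /z/): rule 2 targets it, but not before a front vowel → unchanged [ɡ].
/z/ — not in any rule's target class → [z].
/e/ (between /z/ and /v/): no rule targets it → [e].
/v/ (between /e/ and /z/) is unaffected → [v].
/z/ stays [z].
/o/ (between /z/ and /j/): no rule targets it → [o].
/j/ (word-final) is unaffected → [j].

[hoɾekdʒiɡzevzoj]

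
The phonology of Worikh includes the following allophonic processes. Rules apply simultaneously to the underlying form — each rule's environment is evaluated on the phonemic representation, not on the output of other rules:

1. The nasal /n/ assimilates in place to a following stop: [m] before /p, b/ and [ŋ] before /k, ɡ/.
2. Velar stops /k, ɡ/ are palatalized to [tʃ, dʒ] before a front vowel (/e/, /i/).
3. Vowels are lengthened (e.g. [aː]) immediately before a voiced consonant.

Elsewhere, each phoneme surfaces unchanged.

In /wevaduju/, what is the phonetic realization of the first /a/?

[aː]

/a/ (between /v/ and /d/): before a voiced consonant, so rule 3 applies → [aː].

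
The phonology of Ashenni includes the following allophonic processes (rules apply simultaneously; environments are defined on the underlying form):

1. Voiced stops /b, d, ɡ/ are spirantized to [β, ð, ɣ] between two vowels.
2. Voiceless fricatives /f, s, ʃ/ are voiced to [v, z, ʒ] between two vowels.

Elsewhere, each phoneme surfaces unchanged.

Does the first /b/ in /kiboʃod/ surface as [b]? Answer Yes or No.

/b/ — between /i/ and /o/, between two vowels — surfaces as [β] (rule 1).
The actual realization is [β], not [b].

No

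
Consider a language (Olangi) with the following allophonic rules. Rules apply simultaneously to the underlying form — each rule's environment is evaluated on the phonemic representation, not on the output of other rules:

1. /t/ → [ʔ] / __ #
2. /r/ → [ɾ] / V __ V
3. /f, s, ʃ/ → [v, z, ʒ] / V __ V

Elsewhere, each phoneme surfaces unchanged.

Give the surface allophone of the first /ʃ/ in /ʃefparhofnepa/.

[ʃ]

/ʃ/ (word-initial) fails the environment for rule 3, so it stays [ʃ].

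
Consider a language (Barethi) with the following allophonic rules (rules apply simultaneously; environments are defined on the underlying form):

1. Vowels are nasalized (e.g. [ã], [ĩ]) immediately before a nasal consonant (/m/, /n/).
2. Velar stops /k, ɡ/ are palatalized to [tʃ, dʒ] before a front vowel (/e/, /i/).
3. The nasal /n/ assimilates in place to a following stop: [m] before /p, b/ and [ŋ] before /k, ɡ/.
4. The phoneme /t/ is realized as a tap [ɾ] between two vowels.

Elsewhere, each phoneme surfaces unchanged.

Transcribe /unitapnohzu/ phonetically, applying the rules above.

[ũniɾapnohzu]

/u/ — word-initial, before a nasal consonant — surfaces as [ũ] (rule 1).
/n/ (between /u/ and /i/): rule 3 targets it, but not before a labial or velar stop → unchanged [n].
/i/ (between /n/ and /t/): rule 1 targets it, but not before a nasal consonant → unchanged [i].
/t/ meets the environment for rule 4 (between two vowels) → [ɾ].
/a/ — between /t/ and /p/; rule 1 does not apply here → [a].
/n/ — between /p/ and /o/; rule 3 does not apply here → [n].
/o/ (between /n/ and /h/) is in the target of rule 1 but the environment (before a nasal consonant) is not met → [o].
/u/ — word-final; rule 1 does not apply here → [u].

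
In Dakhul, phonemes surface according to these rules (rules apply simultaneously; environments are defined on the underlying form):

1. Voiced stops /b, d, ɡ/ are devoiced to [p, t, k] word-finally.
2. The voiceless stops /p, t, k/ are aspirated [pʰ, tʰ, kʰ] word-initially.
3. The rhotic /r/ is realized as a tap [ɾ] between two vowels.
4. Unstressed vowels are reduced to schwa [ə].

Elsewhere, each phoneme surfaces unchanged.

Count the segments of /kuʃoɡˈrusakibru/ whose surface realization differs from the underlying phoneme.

6

Segments that undergo a rule: /k/ → [kʰ] (rule 2); /u/ → [ə] (rule 4); /o/ → [ə] (rule 4); /a/ → [ə] (rule 4); /i/ → [ə] (rule 4); /u/ → [ə] (rule 4).
All other segments surface unchanged.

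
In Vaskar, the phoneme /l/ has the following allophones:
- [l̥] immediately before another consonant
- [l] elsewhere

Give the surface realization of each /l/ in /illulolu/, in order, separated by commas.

[l̥], [l], [l], [l]

Occurrence 1 (position 2): immediately before another consonant → [l̥].
Occurrence 2 (position 3): no conditioning environment matches → elsewhere allophone [l].
Occurrence 3 (position 5): no conditioning environment matches → elsewhere allophone [l].
Occurrence 4 (position 7): no conditioning environment matches → elsewhere allophone [l].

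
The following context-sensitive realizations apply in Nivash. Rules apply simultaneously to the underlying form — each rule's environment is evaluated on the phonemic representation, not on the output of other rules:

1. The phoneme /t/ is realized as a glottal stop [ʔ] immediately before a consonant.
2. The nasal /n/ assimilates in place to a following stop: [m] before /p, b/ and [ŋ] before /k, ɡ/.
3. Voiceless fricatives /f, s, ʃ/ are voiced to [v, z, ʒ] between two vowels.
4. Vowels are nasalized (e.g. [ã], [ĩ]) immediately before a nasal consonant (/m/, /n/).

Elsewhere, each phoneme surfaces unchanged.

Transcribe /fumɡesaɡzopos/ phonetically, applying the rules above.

/f/ — word-initial; rule 3 does not apply here → [f].
/u/ — between /f/ and /m/, before a nasal consonant — surfaces as [ũ] (rule 4).
/m/ stays [m].
/ɡ/ (between /m/ and /e/) is unaffected → [ɡ].
/e/ (between /ɡ/ and /s/): rule 4 targets it, but not before a nasal consonant → unchanged [e].
Rule 3 applies to /s/ (between /e/ and /a/: between two vowels) → [z].
/a/ (between /s/ and /ɡ/) is in the target of rule 4 but the environment (before a nasal consonant) is not met → [a].
/ɡ/ (between /a/ and /z/): no rule targets it → [ɡ].
/z/ (between /ɡ/ and /o/) is unaffected → [z].
/o/ (between /z/ and /p/): rule 4 targets it, but not before a nasal consonant → unchanged [o].
/p/ stays [p].
/o/ (between /p/ and /s/): rule 4 targets it, but not before a nasal consonant → unchanged [o].
/s/ (word-final): rule 3 targets it, but not between two vowels → unchanged [s].

[fũmɡezaɡzopos]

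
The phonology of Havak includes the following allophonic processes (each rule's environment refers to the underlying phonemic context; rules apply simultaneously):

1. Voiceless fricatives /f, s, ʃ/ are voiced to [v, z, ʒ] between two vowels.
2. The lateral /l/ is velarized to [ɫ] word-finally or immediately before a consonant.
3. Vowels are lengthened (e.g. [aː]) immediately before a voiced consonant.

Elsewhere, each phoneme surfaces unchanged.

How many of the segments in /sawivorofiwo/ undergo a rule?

Segments that undergo a rule: /a/ → [aː] (rule 3); /i/ → [iː] (rule 3); /o/ → [oː] (rule 3); /f/ → [v] (rule 1); /i/ → [iː] (rule 3).
All other segments surface unchanged.

5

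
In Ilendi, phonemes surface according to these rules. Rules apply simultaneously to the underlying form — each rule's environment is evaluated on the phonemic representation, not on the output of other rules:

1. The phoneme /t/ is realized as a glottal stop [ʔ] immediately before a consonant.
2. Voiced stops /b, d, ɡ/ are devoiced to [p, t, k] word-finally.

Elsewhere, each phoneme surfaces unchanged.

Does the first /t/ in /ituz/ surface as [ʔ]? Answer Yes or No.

/t/ — between /i/ and /u/; rule 1 does not apply here → [t].
The actual realization is [t], not [ʔ].

No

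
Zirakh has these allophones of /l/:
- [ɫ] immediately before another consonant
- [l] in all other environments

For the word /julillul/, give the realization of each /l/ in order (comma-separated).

[l], [ɫ], [l], [l]

Occurrence 1 (position 3): no conditioning environment matches → elsewhere allophone [l].
Occurrence 2 (position 5): immediately before another consonant → [ɫ].
Occurrence 3 (position 6): no conditioning environment matches → elsewhere allophone [l].
Occurrence 4 (position 8): no conditioning environment matches → elsewhere allophone [l].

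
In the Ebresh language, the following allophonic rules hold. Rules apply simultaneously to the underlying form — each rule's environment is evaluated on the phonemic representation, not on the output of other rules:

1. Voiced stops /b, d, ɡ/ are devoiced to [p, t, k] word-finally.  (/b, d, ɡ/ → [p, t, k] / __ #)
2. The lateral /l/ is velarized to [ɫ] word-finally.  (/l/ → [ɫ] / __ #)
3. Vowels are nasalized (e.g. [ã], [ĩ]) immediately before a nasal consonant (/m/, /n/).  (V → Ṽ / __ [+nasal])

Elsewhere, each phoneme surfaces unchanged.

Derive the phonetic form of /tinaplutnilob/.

/t/ (word-initial) is unaffected → [t].
/i/ — between /t/ and /n/, before a nasal consonant — surfaces as [ĩ] (rule 3).
/n/ (between /i/ and /a/) is unaffected → [n].
/a/ — between /n/ and /p/; rule 3 does not apply here → [a].
/p/ — not in any rule's target class → [p].
/l/ (between /p/ and /u/) is in the target of rule 2 but the environment (word-finally) is not met → [l].
/u/ (between /l/ and /t/) is in the target of rule 3 but the environment (before a nasal consonant) is not met → [u].
/t/ — not in any rule's target class → [t].
/n/ stays [n].
/i/ — between /n/ and /l/; rule 3 does not apply here → [i].
/l/ — between /i/ and /o/; rule 2 does not apply here → [l].
/o/ — between /l/ and /b/; rule 3 does not apply here → [o].
/b/ meets the environment for rule 1 (word-finally) → [p].

[tĩnaplutnilop]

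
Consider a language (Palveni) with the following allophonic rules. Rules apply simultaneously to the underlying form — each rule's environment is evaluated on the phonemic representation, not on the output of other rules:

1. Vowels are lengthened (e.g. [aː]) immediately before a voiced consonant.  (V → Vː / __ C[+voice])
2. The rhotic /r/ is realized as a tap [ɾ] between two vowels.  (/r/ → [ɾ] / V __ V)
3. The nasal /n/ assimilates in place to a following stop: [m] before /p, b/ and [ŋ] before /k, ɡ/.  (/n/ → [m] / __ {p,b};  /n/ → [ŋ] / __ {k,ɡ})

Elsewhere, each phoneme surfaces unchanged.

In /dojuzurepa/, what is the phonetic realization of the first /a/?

/a/ (word-final) is in the target of rule 1 but the environment (before a voiced consonant) is not met → [a].

[a]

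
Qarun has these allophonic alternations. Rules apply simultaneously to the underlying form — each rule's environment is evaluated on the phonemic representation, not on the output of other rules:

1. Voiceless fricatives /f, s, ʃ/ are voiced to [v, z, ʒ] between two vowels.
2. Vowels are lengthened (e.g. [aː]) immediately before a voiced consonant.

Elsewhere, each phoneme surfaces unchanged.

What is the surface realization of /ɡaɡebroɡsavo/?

/ɡ/ stays [ɡ].
/a/ (between /ɡ/ and /ɡ/): before a voiced consonant, so rule 2 applies → [aː].
/ɡ/ (between /a/ and /e/): no rule targets it → [ɡ].
/e/ meets the environment for rule 2 (before a voiced consonant) → [eː].
/b/ (between /e/ and /r/): no rule targets it → [b].
/r/ stays [r].
/o/ meets the environment for rule 2 (before a voiced consonant) → [oː].
/ɡ/ stays [ɡ].
/s/ (between /ɡ/ and /a/) is in the target of rule 1 but the environment (between two vowels) is not met → [s].
/a/ — between /s/ and /v/, before a voiced consonant — surfaces as [aː] (rule 2).
/v/ — not in any rule's target class → [v].
/o/ — word-final; rule 2 does not apply here → [o].

[ɡaːɡeːbroːɡsaːvo]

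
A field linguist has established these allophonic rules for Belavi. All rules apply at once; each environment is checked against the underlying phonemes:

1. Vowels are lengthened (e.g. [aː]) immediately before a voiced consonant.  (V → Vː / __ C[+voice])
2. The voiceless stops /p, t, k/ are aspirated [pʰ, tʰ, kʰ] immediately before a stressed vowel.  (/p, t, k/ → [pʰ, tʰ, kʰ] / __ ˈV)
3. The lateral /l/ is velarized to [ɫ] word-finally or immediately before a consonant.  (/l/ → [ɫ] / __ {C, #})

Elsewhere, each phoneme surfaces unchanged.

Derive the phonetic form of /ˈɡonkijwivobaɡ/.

[ˈɡoːnkiːjwiːvoːbaːɡ]

/ɡ/ (word-initial): no rule targets it → [ɡ].
/o/ (between /ɡ/ and /n/): before a voiced consonant, so rule 1 applies → [oː].
/n/ — not in any rule's target class → [n].
/k/ (between /n/ and /i/): rule 2 targets it, but not immediately before a stressed vowel → unchanged [k].
/i/ (between /k/ and /j/): before a voiced consonant, so rule 1 applies → [iː].
/j/ stays [j].
/w/ — not in any rule's target class → [w].
Rule 1 applies to /i/ (between /w/ and /v/: before a voiced consonant) → [iː].
/v/ (between /i/ and /o/): no rule targets it → [v].
Rule 1 applies to /o/ (between /v/ and /b/: before a voiced consonant) → [oː].
/b/ stays [b].
/a/ — between /b/ and /ɡ/, before a voiced consonant — surfaces as [aː] (rule 1).
/ɡ/ stays [ɡ].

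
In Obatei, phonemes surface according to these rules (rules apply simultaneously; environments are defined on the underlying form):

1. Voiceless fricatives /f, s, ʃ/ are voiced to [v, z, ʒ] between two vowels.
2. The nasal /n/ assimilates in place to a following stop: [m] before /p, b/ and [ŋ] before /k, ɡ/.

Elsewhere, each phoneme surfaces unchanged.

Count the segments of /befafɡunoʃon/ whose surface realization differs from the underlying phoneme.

2

Segments that undergo a rule: /f/ → [v] (rule 1); /ʃ/ → [ʒ] (rule 1).
All other segments surface unchanged.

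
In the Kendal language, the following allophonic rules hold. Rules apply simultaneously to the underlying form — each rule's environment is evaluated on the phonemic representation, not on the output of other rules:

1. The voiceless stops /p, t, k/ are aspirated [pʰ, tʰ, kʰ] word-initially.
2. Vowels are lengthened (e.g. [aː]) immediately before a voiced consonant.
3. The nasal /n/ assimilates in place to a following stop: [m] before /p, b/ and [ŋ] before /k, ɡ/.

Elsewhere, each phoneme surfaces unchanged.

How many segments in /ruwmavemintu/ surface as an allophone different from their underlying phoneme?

Segments that undergo a rule: /u/ → [uː] (rule 2); /a/ → [aː] (rule 2); /e/ → [eː] (rule 2); /i/ → [iː] (rule 2).
All other segments surface unchanged.

4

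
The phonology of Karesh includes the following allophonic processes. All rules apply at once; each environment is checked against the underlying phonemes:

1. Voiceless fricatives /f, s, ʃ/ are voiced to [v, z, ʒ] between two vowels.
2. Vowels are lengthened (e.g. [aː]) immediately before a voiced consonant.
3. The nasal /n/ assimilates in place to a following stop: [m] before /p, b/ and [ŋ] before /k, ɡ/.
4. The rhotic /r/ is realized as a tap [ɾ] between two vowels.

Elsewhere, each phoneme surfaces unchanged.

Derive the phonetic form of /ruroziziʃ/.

[ruːɾoːziːziʃ]

/r/ (word-initial) fails the environment for rule 4, so it stays [r].
/u/ (between /r/ and /r/) occurs before a voiced consonant → [uː] by rule 2.
/r/ (between /u/ and /o/) occurs between two vowels → [ɾ] by rule 4.
/o/ — between /r/ and /z/, before a voiced consonant — surfaces as [oː] (rule 2).
/z/ (between /o/ and /i/) is unaffected → [z].
/i/ — between /z/ and /z/, before a voiced consonant — surfaces as [iː] (rule 2).
/z/ (between /i/ and /i/): no rule targets it → [z].
/i/ — between /z/ and /ʃ/; rule 2 does not apply here → [i].
/ʃ/ — word-final; rule 1 does not apply here → [ʃ].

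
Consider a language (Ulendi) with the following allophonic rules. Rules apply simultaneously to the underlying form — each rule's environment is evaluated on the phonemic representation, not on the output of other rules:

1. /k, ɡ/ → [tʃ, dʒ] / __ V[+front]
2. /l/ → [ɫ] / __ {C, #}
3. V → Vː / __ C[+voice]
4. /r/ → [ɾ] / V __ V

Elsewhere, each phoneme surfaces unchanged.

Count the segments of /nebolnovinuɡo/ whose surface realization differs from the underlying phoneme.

Segments that undergo a rule: /e/ → [eː] (rule 3); /o/ → [oː] (rule 3); /l/ → [ɫ] (rule 2); /o/ → [oː] (rule 3); /i/ → [iː] (rule 3); /u/ → [uː] (rule 3).
All other segments surface unchanged.

6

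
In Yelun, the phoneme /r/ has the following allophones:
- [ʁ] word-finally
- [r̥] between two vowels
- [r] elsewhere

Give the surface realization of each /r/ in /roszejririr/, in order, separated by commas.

Occurrence 1 (position 1): no conditioning environment matches → elsewhere allophone [r].
Occurrence 2 (position 7): no conditioning environment matches → elsewhere allophone [r].
Occurrence 3 (position 9): between two vowels → [r̥].
Occurrence 4 (position 11): word-finally → [ʁ].

[r], [r], [r̥], [ʁ]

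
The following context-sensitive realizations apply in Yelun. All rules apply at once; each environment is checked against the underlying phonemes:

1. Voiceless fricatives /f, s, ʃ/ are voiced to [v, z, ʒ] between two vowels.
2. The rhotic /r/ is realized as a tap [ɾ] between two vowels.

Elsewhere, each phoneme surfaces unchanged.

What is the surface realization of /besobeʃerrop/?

/b/ — not in any rule's target class → [b].
/e/ — not in any rule's target class → [e].
/s/ (between /e/ and /o/) occurs between two vowels → [z] by rule 1.
/o/ stays [o].
/b/ — not in any rule's target class → [b].
/e/ (between /b/ and /ʃ/) is unaffected → [e].
/ʃ/ (between /e/ and /e/) occurs between two vowels → [ʒ] by rule 1.
/e/ — not in any rule's target class → [e].
/r/ (between /e/ and /r/) is in the target of rule 2 but the environment (between two vowels) is not met → [r].
/r/ (between /r/ and /o/) is in the target of rule 2 but the environment (between two vowels) is not met → [r].
/o/ (between /r/ and /p/) is unaffected → [o].
/p/ (word-final): no rule targets it → [p].

[bezobeʒerrop]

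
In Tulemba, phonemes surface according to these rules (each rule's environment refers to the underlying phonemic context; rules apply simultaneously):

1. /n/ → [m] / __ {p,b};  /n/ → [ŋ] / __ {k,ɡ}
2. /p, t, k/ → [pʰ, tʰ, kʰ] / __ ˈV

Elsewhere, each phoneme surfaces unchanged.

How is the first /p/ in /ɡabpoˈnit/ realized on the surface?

/p/ — between /b/ and /o/; rule 2 does not apply here → [p].

[p]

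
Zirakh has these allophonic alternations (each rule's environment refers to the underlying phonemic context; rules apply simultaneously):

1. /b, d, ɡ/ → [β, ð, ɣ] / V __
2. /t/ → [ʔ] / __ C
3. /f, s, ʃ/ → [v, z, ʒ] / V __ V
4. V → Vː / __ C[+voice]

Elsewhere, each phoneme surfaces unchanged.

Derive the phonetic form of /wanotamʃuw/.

[waːnotaːmʃuːw]

/w/ stays [w].
Rule 4 applies to /a/ (between /w/ and /n/: before a voiced consonant) → [aː].
/n/ — not in any rule's target class → [n].
/o/ (between /n/ and /t/) is in the target of rule 4 but the environment (before a voiced consonant) is not met → [o].
/t/ — between /o/ and /a/; rule 2 does not apply here → [t].
/a/ (between /t/ and /m/) occurs before a voiced consonant → [aː] by rule 4.
/m/ (between /a/ and /ʃ/) is unaffected → [m].
/ʃ/ (between /m/ and /u/) fails the environment for rule 3, so it stays [ʃ].
/u/ (between /ʃ/ and /w/): before a voiced consonant, so rule 4 applies → [uː].
/w/ — not in any rule's target class → [w].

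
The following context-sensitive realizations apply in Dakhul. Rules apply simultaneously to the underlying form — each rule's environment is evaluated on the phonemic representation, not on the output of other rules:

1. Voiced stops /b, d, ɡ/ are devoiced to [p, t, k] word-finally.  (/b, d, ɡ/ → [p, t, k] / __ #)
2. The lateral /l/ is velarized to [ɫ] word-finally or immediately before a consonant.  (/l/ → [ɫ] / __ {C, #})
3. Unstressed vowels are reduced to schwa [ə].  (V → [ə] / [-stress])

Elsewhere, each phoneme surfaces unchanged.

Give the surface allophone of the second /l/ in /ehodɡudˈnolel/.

[ɫ]

/l/ meets the environment for rule 2 (word-finally or immediately before a consonant) → [ɫ].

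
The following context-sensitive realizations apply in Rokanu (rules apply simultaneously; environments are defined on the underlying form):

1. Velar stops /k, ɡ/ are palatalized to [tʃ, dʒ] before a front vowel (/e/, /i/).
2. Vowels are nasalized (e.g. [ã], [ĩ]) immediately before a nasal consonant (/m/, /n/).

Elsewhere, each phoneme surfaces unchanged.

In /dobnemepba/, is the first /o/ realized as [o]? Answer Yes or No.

Yes

/o/ (between /d/ and /b/) fails the environment for rule 2, so it stays [o].
The actual realization is [o], which matches [o].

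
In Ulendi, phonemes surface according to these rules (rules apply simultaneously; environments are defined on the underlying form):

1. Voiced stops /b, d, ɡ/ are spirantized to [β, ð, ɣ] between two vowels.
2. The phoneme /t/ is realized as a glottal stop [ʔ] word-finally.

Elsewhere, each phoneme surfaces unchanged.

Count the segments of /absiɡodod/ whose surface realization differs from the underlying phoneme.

Segments that undergo a rule: /ɡ/ → [ɣ] (rule 1); /d/ → [ð] (rule 1).
All other segments surface unchanged.

2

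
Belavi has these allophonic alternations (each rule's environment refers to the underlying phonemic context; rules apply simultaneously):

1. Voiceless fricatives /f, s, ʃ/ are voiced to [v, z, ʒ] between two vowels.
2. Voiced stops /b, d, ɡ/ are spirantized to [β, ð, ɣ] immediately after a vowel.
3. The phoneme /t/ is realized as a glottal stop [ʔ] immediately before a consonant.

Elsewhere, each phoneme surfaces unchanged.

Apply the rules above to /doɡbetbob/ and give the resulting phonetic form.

/d/ (word-initial) fails the environment for rule 2, so it stays [d].
/o/ stays [o].
Rule 2 applies to /ɡ/ (between /o/ and /b/: immediately after a vowel) → [ɣ].
/b/ (between /ɡ/ and /e/) is in the target of rule 2 but the environment (immediately after a vowel) is not met → [b].
/e/ (between /b/ and /t/) is unaffected → [e].
/t/ — between /e/ and /b/, immediately before a consonant — surfaces as [ʔ] (rule 3).
/b/ — between /t/ and /o/; rule 2 does not apply here → [b].
/o/ stays [o].
/b/ (word-final): immediately after a vowel, so rule 2 applies → [β].

[doɣbeʔboβ]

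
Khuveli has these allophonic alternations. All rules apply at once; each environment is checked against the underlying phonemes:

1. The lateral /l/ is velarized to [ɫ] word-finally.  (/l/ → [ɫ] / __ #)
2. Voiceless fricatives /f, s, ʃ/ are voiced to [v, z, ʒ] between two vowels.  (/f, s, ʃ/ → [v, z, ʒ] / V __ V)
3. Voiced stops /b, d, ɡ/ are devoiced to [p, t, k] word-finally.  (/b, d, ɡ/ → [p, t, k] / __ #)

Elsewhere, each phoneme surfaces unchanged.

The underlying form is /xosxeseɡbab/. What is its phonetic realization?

/x/ (word-initial): no rule targets it → [x].
/o/ (between /x/ and /s/) is unaffected → [o].
/s/ (between /o/ and /x/) fails the environment for rule 2, so it stays [s].
/x/ (between /s/ and /e/) is unaffected → [x].
/e/ (between /x/ and /s/) is unaffected → [e].
/s/ (between /e/ and /e/) occurs between two vowels → [z] by rule 2.
/e/ (between /s/ and /ɡ/): no rule targets it → [e].
/ɡ/ — between /e/ and /b/; rule 3 does not apply here → [ɡ].
/b/ — between /ɡ/ and /a/; rule 3 does not apply here → [b].
/a/ (between /b/ and /b/): no rule targets it → [a].
/b/ meets the environment for rule 3 (word-finally) → [p].

[xosxezeɡbap]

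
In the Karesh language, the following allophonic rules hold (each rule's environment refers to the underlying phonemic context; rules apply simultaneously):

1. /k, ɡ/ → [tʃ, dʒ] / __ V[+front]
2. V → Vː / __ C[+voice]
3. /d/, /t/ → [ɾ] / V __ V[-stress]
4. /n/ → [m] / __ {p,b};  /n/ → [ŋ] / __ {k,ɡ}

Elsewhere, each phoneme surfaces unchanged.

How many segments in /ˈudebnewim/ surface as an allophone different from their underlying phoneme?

5

Segments that undergo a rule: /u/ → [uː] (rule 2); /d/ → [ɾ] (rule 3); /e/ → [eː] (rule 2); /e/ → [eː] (rule 2); /i/ → [iː] (rule 2).
All other segments surface unchanged.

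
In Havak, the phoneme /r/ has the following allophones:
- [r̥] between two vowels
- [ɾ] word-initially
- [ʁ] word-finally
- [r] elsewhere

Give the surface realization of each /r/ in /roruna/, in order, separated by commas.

Occurrence 1 (position 1): word-initially → [ɾ].
Occurrence 2 (position 3): between two vowels → [r̥].

[ɾ], [r̥]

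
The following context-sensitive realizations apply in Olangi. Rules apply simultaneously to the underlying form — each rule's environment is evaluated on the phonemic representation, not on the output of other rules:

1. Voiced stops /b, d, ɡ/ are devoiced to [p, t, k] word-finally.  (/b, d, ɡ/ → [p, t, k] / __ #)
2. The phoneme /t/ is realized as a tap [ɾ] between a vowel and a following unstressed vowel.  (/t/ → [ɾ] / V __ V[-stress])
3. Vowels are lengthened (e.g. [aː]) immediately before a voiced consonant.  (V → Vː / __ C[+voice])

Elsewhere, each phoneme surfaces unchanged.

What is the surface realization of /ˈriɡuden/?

/r/ (word-initial) is unaffected → [r].
/i/ — between /r/ and /ɡ/, before a voiced consonant — surfaces as [iː] (rule 3).
/ɡ/ (between /i/ and /u/) is in the target of rule 1 but the environment (word-finally) is not met → [ɡ].
/u/ — between /ɡ/ and /d/, before a voiced consonant — surfaces as [uː] (rule 3).
/d/ (between /u/ and /e/) fails the environment for rule 1, so it stays [d].
/e/ meets the environment for rule 3 (before a voiced consonant) → [eː].
/n/ — not in any rule's target class → [n].

[ˈriːɡuːdeːn]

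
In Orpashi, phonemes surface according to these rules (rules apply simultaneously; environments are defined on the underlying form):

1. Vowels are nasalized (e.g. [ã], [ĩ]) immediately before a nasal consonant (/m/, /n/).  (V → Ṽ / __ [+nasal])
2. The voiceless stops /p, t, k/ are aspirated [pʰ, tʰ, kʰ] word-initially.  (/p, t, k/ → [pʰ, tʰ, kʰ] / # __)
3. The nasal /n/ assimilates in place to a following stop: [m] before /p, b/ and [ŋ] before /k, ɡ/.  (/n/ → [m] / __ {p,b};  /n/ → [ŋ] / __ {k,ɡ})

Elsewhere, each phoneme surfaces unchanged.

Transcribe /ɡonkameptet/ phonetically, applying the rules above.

[ɡõŋkãmeptet]

/ɡ/ (word-initial): no rule targets it → [ɡ].
/o/ meets the environment for rule 1 (before a nasal consonant) → [õ].
Rule 3 applies to /n/ (between /o/ and /k/: before a labial or velar stop) → [ŋ].
/k/ (between /n/ and /a/) is in the target of rule 2 but the environment (word-initially) is not met → [k].
Rule 1 applies to /a/ (between /k/ and /m/: before a nasal consonant) → [ã].
/m/ (between /a/ and /e/) is unaffected → [m].
/e/ (between /m/ and /p/): rule 1 targets it, but not before a nasal consonant → unchanged [e].
/p/ (between /e/ and /t/): rule 2 targets it, but not word-initially → unchanged [p].
/t/ — between /p/ and /e/; rule 2 does not apply here → [t].
/e/ — between /t/ and /t/; rule 1 does not apply here → [e].
/t/ (word-final) fails the environment for rule 2, so it stays [t].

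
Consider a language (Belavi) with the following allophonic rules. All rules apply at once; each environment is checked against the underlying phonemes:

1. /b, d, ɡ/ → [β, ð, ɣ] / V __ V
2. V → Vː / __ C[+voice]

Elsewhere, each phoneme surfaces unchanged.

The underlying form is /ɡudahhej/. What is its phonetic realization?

[ɡuːðahheːj]

/ɡ/ — word-initial; rule 1 does not apply here → [ɡ].
Rule 2 applies to /u/ (between /ɡ/ and /d/: before a voiced consonant) → [uː].
/d/ (between /u/ and /a/): between two vowels, so rule 1 applies → [ð].
/a/ (between /d/ and /h/) fails the environment for rule 2, so it stays [a].
/e/ meets the environment for rule 2 (before a voiced consonant) → [eː].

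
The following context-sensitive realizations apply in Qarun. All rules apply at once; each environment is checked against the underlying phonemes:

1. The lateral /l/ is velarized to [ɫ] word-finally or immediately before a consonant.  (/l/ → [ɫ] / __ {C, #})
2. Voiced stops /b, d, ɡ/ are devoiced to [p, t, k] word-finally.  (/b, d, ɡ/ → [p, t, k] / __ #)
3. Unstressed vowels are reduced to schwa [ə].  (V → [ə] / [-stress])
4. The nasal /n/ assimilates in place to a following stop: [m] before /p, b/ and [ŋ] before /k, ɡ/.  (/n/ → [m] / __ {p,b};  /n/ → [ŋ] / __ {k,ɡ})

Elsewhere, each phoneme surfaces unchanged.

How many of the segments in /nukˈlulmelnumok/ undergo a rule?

6

Segments that undergo a rule: /u/ → [ə] (rule 3); /l/ → [ɫ] (rule 1); /e/ → [ə] (rule 3); /l/ → [ɫ] (rule 1); /u/ → [ə] (rule 3); /o/ → [ə] (rule 3).
All other segments surface unchanged.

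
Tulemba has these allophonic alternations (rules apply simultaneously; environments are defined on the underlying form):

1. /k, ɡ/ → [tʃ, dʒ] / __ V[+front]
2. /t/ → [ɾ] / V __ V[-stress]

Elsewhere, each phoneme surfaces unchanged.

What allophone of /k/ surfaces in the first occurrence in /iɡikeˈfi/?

[tʃ]

/k/ (between /i/ and /e/) occurs before a front vowel → [tʃ] by rule 1.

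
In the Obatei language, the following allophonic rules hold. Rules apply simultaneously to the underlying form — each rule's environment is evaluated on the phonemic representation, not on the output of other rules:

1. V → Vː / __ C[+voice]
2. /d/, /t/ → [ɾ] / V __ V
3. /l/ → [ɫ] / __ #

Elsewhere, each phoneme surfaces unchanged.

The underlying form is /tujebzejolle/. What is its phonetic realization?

[tuːjeːbzeːjoːlle]

/t/ — word-initial; rule 2 does not apply here → [t].
/u/ meets the environment for rule 1 (before a voiced consonant) → [uː].
Rule 1 applies to /e/ (between /j/ and /b/: before a voiced consonant) → [eː].
/e/ (between /z/ and /j/): before a voiced consonant, so rule 1 applies → [eː].
/o/ (between /j/ and /l/): before a voiced consonant, so rule 1 applies → [oː].
/l/ (between /o/ and /l/) is in the target of rule 3 but the environment (word-finally) is not met → [l].
/l/ — between /l/ and /e/; rule 3 does not apply here → [l].
/e/ (word-final) fails the environment for rule 1, so it stays [e].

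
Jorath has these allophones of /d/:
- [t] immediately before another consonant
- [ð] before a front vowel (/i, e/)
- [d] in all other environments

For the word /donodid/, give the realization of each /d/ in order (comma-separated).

[d], [ð], [d]

Occurrence 1 (position 1): no conditioning environment matches → elsewhere allophone [d].
Occurrence 2 (position 5): before a front vowel (/i, e/) → [ð].
Occurrence 3 (position 7): no conditioning environment matches → elsewhere allophone [d].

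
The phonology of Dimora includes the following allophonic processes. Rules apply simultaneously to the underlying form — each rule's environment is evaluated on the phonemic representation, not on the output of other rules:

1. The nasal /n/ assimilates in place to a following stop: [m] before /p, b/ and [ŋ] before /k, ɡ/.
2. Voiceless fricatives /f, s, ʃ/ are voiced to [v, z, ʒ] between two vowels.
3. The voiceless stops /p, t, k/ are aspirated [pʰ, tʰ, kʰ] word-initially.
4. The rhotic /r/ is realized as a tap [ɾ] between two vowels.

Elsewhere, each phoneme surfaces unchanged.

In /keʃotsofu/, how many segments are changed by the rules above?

3

Segments that undergo a rule: /k/ → [kʰ] (rule 3); /ʃ/ → [ʒ] (rule 2); /f/ → [v] (rule 2).
All other segments surface unchanged.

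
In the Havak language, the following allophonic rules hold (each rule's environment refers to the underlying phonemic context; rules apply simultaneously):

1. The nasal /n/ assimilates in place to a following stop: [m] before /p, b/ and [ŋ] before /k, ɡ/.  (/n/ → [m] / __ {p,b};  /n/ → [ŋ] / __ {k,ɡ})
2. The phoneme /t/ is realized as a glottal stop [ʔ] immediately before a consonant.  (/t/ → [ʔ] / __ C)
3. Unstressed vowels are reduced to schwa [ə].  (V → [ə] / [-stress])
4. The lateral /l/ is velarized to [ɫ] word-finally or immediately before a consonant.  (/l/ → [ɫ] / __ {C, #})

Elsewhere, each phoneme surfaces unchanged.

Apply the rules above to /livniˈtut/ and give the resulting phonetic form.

[ləvnəˈtut]

/l/ (word-initial) fails the environment for rule 4, so it stays [l].
/i/ (between /l/ and /v/) occurs in an unstressed syllable → [ə] by rule 3.
/v/ — not in any rule's target class → [v].
/n/ (between /v/ and /i/): rule 1 targets it, but not before a labial or velar stop → unchanged [n].
/i/ — between /n/ and /t/, in an unstressed syllable — surfaces as [ə] (rule 3).
/t/ (between /i/ and /u/): rule 2 targets it, but not immediately before a consonant → unchanged [t].
/u/ (between /t/ and /t/): rule 3 targets it, but not in an unstressed syllable → unchanged [u].
/t/ (word-final): rule 2 targets it, but not immediately before a consonant → unchanged [t].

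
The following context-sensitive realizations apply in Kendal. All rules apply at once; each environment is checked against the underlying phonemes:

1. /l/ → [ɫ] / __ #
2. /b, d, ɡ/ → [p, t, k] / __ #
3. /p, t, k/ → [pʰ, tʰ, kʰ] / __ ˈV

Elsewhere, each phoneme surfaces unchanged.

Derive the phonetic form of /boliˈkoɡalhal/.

[boliˈkʰoɡalhaɫ]

/b/ (word-initial): rule 2 targets it, but not word-finally → unchanged [b].
/o/ (between /b/ and /l/): no rule targets it → [o].
/l/ (between /o/ and /i/) fails the environment for rule 1, so it stays [l].
/i/ (between /l/ and /k/): no rule targets it → [i].
/k/ — between /i/ and /o/, immediately before a stressed vowel — surfaces as [kʰ] (rule 3).
/o/ stays [o].
/ɡ/ (between /o/ and /a/): rule 2 targets it, but not word-finally → unchanged [ɡ].
/a/ (between /ɡ/ and /l/) is unaffected → [a].
/l/ (between /a/ and /h/) fails the environment for rule 1, so it stays [l].
/h/ stays [h].
/a/ (between /h/ and /l/) is unaffected → [a].
/l/ (word-final) occurs word-finally → [ɫ] by rule 1.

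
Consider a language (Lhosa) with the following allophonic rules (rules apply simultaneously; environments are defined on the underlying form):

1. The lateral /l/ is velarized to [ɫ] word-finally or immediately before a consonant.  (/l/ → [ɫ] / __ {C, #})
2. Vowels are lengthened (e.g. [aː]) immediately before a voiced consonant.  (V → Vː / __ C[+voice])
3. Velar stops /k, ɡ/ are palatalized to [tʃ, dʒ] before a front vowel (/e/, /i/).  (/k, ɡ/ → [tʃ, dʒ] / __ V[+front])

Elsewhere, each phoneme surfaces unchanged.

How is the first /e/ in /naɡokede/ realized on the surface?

Rule 2 applies to /e/ (between /k/ and /d/: before a voiced consonant) → [eː].

[eː]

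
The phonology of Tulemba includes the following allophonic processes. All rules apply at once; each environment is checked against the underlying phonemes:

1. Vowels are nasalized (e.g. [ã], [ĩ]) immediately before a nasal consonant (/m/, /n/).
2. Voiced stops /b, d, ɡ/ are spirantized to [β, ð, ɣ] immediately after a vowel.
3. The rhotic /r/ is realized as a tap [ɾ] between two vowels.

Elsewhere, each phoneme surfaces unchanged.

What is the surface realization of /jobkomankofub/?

/j/ (word-initial): no rule targets it → [j].
/o/ (between /j/ and /b/) is in the target of rule 1 but the environment (before a nasal consonant) is not met → [o].
/b/ (between /o/ and /k/) occurs immediately after a vowel → [β] by rule 2.
/k/ stays [k].
/o/ (between /k/ and /m/): before a nasal consonant, so rule 1 applies → [õ].
/m/ (between /o/ and /a/): no rule targets it → [m].
/a/ — between /m/ and /n/, before a nasal consonant — surfaces as [ã] (rule 1).
/n/ (between /a/ and /k/) is unaffected → [n].
/k/ — not in any rule's target class → [k].
/o/ — between /k/ and /f/; rule 1 does not apply here → [o].
/f/ stays [f].
/u/ (between /f/ and /b/): rule 1 targets it, but not before a nasal consonant → unchanged [u].
/b/ — word-final, immediately after a vowel — surfaces as [β] (rule 2).

[joβkõmãnkofuβ]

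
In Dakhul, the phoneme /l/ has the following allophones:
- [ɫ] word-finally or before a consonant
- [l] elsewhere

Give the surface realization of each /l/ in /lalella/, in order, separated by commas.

Occurrence 1 (position 1): no conditioning environment matches → elsewhere allophone [l].
Occurrence 2 (position 3): no conditioning environment matches → elsewhere allophone [l].
Occurrence 3 (position 5): word-finally or before a consonant → [ɫ].
Occurrence 4 (position 6): no conditioning environment matches → elsewhere allophone [l].

[l], [l], [ɫ], [l]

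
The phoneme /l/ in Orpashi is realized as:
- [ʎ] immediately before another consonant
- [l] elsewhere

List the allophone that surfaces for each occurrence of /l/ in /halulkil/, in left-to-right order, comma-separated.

Occurrence 1 (position 3): no conditioning environment matches → elsewhere allophone [l].
Occurrence 2 (position 5): immediately before another consonant → [ʎ].
Occurrence 3 (position 8): no conditioning environment matches → elsewhere allophone [l].

[l], [ʎ], [l]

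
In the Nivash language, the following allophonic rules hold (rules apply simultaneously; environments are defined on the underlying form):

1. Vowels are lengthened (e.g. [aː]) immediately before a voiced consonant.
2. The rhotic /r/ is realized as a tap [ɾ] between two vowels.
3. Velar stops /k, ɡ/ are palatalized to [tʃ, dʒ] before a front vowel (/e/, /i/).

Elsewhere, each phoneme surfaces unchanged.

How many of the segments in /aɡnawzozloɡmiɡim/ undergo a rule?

Segments that undergo a rule: /a/ → [aː] (rule 1); /a/ → [aː] (rule 1); /o/ → [oː] (rule 1); /o/ → [oː] (rule 1); /i/ → [iː] (rule 1); /ɡ/ → [dʒ] (rule 3); /i/ → [iː] (rule 1).
All other segments surface unchanged.

7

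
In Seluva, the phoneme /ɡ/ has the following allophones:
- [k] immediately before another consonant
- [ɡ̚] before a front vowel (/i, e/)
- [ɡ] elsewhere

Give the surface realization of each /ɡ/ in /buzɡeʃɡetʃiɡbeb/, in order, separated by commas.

[ɡ̚], [ɡ̚], [k]

Occurrence 1 (position 4): before a front vowel (/i, e/) → [ɡ̚].
Occurrence 2 (position 7): before a front vowel (/i, e/) → [ɡ̚].
Occurrence 3 (position 12): immediately before another consonant → [k].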